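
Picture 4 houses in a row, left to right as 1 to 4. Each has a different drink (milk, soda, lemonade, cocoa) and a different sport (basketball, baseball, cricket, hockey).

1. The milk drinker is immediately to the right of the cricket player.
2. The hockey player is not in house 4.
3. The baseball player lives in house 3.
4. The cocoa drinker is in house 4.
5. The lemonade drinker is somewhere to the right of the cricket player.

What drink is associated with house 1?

soda

Clue 3 places the baseball player in house 3.
The cocoa drinker is in house 4 (clue 4).
That leaves soda as the drink for house 1.
So house 4 gets basketball for sport.
The lemonade drinker is narrowed to house 2 or 3; consider each.
Placing it in house 2 leads to a contradiction, so it's in house 3.
The only drink still possible for house 2 is milk.
By clue 1, the cricket player is in house 1.
The only sport still possible for house 2 is hockey.
So: house 1 = soda/cricket, house 2 = milk/hockey, house 3 = lemonade/baseball, house 4 = cocoa/basketball.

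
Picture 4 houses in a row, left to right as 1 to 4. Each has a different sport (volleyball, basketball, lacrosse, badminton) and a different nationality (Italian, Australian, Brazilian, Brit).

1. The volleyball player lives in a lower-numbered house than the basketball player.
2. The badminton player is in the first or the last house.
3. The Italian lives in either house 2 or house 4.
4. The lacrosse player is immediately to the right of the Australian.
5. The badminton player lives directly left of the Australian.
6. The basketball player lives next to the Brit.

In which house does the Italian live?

Clue 5: the badminton player is in house 1.
Clue 5 places the Australian in house 2.
Clue 4 places the lacrosse player in house 3.
House 2 sport: only volleyball fits.
So house 4 gets basketball for sport.
So house 1 gets Brazilian for nationality.
The only nationality still possible for house 3 is Brit.
House 4's nationality must be Italian (nothing else left).
So: house 1 = badminton/Brazilian, house 2 = volleyball/Australian, house 3 = lacrosse/Brit, house 4 = basketball/Italian.

4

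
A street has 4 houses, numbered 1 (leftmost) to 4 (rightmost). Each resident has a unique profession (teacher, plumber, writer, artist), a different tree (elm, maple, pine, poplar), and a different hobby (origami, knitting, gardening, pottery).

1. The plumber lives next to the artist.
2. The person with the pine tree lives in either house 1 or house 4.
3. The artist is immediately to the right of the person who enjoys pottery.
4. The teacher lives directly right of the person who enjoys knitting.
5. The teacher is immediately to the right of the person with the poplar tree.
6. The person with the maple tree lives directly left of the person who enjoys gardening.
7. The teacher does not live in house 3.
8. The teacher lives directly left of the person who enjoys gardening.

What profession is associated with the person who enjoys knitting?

writer

By clue 8, the teacher is in house 2.
From clue 8, the person who enjoys gardening must be in house 3.
The only hobby still possible for house 4 is origami.
The artist is in house 3 (clue 3).
From clue 3, the person who enjoys pottery must be in house 2.
Clue 4 places the person who enjoys knitting in house 1.
Clue 5: the person with the poplar tree is in house 1.
Clue 6: the person with the maple tree is in house 2.
So house 1 gets writer for profession.
House 4 profession: only plumber fits.
The only tree still possible for house 3 is elm.
That leaves pine as the tree for house 4.
So: house 1 = writer/poplar/knitting, house 2 = teacher/maple/pottery, house 3 = artist/elm/gardening, house 4 = plumber/pine/origami.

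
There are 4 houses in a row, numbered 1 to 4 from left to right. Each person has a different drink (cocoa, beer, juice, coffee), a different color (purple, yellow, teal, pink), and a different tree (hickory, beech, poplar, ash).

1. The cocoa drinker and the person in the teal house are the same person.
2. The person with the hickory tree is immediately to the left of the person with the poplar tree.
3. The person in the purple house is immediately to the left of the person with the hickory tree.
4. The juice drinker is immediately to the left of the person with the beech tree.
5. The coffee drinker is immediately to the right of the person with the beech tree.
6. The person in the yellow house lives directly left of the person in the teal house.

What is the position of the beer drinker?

2

So house 1 gets ash for tree.
The only tree still possible for house 4 is poplar.
From clue 2, the person with the hickory tree must be in house 3.
The person in the purple house is in house 2 (clue 3).
So house 2 gets beech for tree.
Clue 4: the juice drinker is in house 1.
Clue 5 places the coffee drinker in house 3.
The person in the yellow house is in house 3 (clue 6).
By clue 6, the person in the teal house is in house 4.
The only drink still possible for house 2 is beer.
That leaves cocoa as the drink for house 4.
House 1's color must be pink (nothing else left).
So: house 1 = juice/pink/ash, house 2 = beer/purple/beech, house 3 = coffee/yellow/hickory, house 4 = cocoa/teal/poplar.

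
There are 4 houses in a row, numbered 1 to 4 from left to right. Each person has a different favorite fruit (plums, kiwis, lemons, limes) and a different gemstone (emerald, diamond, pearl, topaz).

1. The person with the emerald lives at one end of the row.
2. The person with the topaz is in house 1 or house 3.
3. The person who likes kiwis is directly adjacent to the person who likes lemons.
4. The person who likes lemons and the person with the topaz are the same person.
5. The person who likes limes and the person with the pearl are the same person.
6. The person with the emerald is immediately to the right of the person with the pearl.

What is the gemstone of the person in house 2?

Clue 6 places the person with the emerald in house 4.
The person with the pearl is in house 3 (clue 6).
That leaves topaz as the gemstone for house 1.
That leaves diamond as the gemstone for house 2.
By clue 4, the person who likes lemons is in house 1.
From clue 5, the person who likes limes must be in house 3.
Clue 3: the person who likes kiwis is in house 2.
House 4 favorite fruit: only plums fits.
So: house 1 = lemons/topaz, house 2 = kiwis/diamond, house 3 = limes/pearl, house 4 = plums/emerald.

diamond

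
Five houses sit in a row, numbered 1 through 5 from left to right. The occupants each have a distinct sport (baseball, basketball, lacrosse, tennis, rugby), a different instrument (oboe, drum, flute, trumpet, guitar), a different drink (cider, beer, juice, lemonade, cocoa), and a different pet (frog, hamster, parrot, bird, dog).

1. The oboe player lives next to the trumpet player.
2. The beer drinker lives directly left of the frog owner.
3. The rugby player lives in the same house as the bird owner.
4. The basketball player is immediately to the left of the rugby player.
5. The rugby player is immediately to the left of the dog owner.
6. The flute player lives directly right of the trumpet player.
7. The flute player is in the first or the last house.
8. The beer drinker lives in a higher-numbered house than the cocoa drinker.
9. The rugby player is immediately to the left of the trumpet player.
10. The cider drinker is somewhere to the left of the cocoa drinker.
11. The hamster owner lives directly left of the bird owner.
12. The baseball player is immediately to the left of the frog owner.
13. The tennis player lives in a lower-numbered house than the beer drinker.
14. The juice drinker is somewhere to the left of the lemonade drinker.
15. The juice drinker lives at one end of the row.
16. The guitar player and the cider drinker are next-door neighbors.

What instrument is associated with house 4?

The flute player is in house 5 (clue 7).
Clue 15: the juice drinker is in house 1.
House 5 sport: only lacrosse fits.
House 5 drink: only lemonade fits.
Clue 6 places the trumpet player in house 4.
By clue 9, the rugby player is in house 3.
By clue 10, the cocoa drinker is in house 3.
That leaves baseball as the sport for house 4.
That leaves cider as the drink for house 2.
That leaves beer as the drink for house 4.
From clue 1, the oboe player must be in house 3.
Clue 2 places the frog owner in house 5.
Clue 3: the bird owner is in house 3.
Clue 4: the basketball player is in house 2.
By clue 5, the dog owner is in house 4.
By clue 11, the hamster owner is in house 2.
So house 1 gets tennis for sport.
House 1 instrument: only guitar fits.
That leaves drum as the instrument for house 2.
So house 1 gets parrot for pet.
So: house 1 = tennis/guitar/juice/parrot, house 2 = basketball/drum/cider/hamster, house 3 = rugby/oboe/cocoa/bird, house 4 = baseball/trumpet/beer/dog, house 5 = lacrosse/flute/lemonade/frog.

trumpet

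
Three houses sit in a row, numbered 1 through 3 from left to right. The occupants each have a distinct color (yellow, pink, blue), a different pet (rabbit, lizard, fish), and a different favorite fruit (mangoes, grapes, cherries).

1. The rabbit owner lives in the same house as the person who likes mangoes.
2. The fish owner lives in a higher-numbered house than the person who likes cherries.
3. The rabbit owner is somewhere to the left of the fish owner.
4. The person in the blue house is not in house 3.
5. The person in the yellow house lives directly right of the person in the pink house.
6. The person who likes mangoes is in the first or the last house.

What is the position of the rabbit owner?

House 3's color must be yellow (nothing else left).
By clue 1, the rabbit owner is in house 1.
From clue 1, the person who likes mangoes must be in house 1.
By clue 5, the person in the pink house is in house 2.
House 1 color: only blue fits.
So house 2 gets cherries for favorite fruit.
That leaves grapes as the favorite fruit for house 3.
Clue 2: the fish owner is in house 3.
House 2 pet: only lizard fits.
So: house 1 = blue/rabbit/mangoes, house 2 = pink/lizard/cherries, house 3 = yellow/fish/grapes.

1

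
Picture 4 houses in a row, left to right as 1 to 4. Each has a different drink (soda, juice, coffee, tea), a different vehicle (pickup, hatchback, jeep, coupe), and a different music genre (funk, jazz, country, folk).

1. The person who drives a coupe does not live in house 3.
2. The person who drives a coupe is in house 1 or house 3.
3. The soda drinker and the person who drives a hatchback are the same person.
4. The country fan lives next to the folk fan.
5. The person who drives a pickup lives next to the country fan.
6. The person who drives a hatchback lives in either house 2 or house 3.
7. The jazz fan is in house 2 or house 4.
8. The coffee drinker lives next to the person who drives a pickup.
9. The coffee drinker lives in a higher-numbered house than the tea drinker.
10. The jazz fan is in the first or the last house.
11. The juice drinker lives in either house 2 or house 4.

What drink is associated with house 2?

Clue 2 places the person who drives a coupe in house 1.
By clue 10, the jazz fan is in house 4.
That leaves tea as the drink for house 1.
The juice drinker is narrowed to house 2 or 4; consider each.
Placing it in house 2 leads to a contradiction, so it's in house 4.
The coffee drinker is narrowed to house 2 or 3; consider each.
Placing it in house 2 leads to a contradiction, so it's in house 3.
So house 2 gets soda for drink.
The person who drives a hatchback is in house 2 (clue 3).
House 3's vehicle must be jeep (nothing else left).
House 4's vehicle must be pickup (nothing else left).
Clue 4: the folk fan is in house 2.
The country fan is in house 3 (clue 5).
That leaves funk as the music genre for house 1.
So: house 1 = tea/coupe/funk, house 2 = soda/hatchback/folk, house 3 = coffee/jeep/country, house 4 = juice/pickup/jazz.

soda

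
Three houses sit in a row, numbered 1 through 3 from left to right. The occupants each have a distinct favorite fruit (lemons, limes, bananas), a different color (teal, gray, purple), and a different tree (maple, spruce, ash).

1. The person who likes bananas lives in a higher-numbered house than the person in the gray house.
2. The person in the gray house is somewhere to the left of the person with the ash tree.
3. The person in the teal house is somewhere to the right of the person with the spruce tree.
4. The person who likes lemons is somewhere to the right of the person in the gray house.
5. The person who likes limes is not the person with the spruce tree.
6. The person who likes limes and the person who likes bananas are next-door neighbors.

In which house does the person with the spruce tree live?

House 1's favorite fruit must be limes (nothing else left).
From clue 5, the person with the spruce tree must be in house 2.
From clue 6, the person who likes bananas must be in house 2.
So house 3 gets lemons for favorite fruit.
House 1's tree must be maple (nothing else left).
House 3's tree must be ash (nothing else left).
Clue 1 places the person in the gray house in house 1.
Clue 3 places the person in the teal house in house 3.
The only color still possible for house 2 is purple.
So: house 1 = limes/gray/maple, house 2 = bananas/purple/spruce, house 3 = lemons/teal/ash.

2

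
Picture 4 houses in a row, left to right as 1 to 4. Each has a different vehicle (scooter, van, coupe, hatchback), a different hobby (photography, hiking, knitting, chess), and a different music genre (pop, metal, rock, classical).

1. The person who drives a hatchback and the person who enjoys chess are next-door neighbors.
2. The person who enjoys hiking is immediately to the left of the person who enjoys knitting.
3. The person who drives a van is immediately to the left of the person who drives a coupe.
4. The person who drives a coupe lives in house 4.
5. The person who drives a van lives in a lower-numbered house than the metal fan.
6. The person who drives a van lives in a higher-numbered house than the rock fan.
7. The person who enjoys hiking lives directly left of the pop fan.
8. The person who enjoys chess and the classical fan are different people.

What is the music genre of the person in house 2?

classical

By clue 4, the person who drives a coupe is in house 4.
Clue 3 places the person who drives a van in house 3.
Clue 5: the metal fan is in house 4.
The only hobby still possible for house 4 is photography.
The person who drives a hatchback is narrowed to house 1 or 2; consider each.
Placing it in house 1 leads to a contradiction, so it's in house 2.
House 1 vehicle: only scooter fits.
The person who enjoys chess is narrowed to house 1 or 3; consider each.
Placing it in house 3 leads to a contradiction, so it's in house 1.
The only hobby still possible for house 3 is knitting.
That leaves rock as the music genre for house 1.
By clue 7, the pop fan is in house 3.
So house 2 gets hiking for hobby.
House 2's music genre must be classical (nothing else left).
So: house 1 = scooter/chess/rock, house 2 = hatchback/hiking/classical, house 3 = van/knitting/pop, house 4 = coupe/photography/metal.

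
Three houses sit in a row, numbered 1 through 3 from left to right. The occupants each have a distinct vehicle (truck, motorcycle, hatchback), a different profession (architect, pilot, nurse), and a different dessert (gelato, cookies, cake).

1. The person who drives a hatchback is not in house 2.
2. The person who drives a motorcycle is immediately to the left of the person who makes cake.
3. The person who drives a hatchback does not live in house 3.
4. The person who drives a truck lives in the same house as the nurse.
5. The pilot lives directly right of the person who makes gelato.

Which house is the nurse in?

3

By clue 3, the person who drives a hatchback is in house 1.
House 3's vehicle must be truck (nothing else left).
Clue 2: the person who makes cake is in house 3.
By clue 4, the nurse is in house 3.
That leaves motorcycle as the vehicle for house 2.
So house 1 gets architect for profession.
House 2 profession: only pilot fits.
Clue 5 places the person who makes gelato in house 1.
House 2 dessert: only cookies fits.
So: house 1 = hatchback/architect/gelato, house 2 = motorcycle/pilot/cookies, house 3 = truck/nurse/cake.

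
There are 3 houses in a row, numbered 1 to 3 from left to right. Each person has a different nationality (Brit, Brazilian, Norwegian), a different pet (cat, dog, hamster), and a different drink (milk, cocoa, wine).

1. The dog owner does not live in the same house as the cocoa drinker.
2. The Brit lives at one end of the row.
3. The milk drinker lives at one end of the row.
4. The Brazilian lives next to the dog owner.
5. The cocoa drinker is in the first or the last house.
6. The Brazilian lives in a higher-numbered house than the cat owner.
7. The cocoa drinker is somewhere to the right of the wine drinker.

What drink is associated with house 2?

wine

From clue 7, the cocoa drinker must be in house 3.
House 2 drink: only wine fits.
House 3 pet: only hamster fits.
That leaves milk as the drink for house 1.
The Brazilian is narrowed to house 2 or 3; consider each.
Placing it in house 2 leads to a contradiction, so it's in house 3.
Clue 4: the dog owner is in house 2.
House 2's nationality must be Norwegian (nothing else left).
House 1 pet: only cat fits.
That leaves Brit as the nationality for house 1.
So: house 1 = Brit/cat/milk, house 2 = Norwegian/dog/wine, house 3 = Brazilian/hamster/cocoa.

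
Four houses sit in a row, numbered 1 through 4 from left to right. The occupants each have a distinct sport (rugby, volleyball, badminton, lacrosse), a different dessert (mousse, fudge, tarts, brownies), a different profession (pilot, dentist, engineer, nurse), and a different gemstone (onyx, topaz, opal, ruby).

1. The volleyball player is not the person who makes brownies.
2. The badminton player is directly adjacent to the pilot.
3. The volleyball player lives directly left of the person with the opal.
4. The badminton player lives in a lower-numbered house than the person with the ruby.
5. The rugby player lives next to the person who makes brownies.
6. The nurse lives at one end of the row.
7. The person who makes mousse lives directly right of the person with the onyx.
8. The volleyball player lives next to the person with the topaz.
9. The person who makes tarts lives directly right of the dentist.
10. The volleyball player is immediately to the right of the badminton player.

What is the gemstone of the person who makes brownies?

ruby

The badminton player is narrowed to house 1 or 2; consider each.
Placing it in house 2 leads to a contradiction, so it's in house 1.
From clue 2, the pilot must be in house 2.
Clue 10 places the volleyball player in house 2.
Clue 3 places the person with the opal in house 3.
House 1 dessert: only fudge fits.
So house 4 gets ruby for gemstone.
So house 1 gets topaz for gemstone.
So house 2 gets onyx for gemstone.
From clue 7, the person who makes mousse must be in house 3.
House 2 dessert: only tarts fits.
The only dessert still possible for house 4 is brownies.
By clue 5, the rugby player is in house 3.
Clue 9 places the dentist in house 1.
House 4's sport must be lacrosse (nothing else left).
House 3's profession must be engineer (nothing else left).
So house 4 gets nurse for profession.
So: house 1 = badminton/fudge/dentist/topaz, house 2 = volleyball/tarts/pilot/onyx, house 3 = rugby/mousse/engineer/opal, house 4 = lacrosse/brownies/nurse/ruby.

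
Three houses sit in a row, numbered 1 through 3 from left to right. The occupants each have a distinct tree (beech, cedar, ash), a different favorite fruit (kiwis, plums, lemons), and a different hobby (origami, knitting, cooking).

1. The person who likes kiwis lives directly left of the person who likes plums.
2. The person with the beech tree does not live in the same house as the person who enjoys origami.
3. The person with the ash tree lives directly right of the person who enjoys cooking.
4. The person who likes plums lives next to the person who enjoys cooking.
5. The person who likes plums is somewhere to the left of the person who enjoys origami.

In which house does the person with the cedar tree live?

3

By clue 5, the person who likes plums is in house 2.
Clue 5: the person who enjoys origami is in house 3.
That leaves lemons as the favorite fruit for house 3.
From clue 4, the person who enjoys cooking must be in house 1.
The only favorite fruit still possible for house 1 is kiwis.
So house 2 gets knitting for hobby.
The person with the ash tree is in house 2 (clue 3).
The only tree still possible for house 3 is cedar.
So house 1 gets beech for tree.
So: house 1 = beech/kiwis/cooking, house 2 = ash/plums/knitting, house 3 = cedar/lemons/origami.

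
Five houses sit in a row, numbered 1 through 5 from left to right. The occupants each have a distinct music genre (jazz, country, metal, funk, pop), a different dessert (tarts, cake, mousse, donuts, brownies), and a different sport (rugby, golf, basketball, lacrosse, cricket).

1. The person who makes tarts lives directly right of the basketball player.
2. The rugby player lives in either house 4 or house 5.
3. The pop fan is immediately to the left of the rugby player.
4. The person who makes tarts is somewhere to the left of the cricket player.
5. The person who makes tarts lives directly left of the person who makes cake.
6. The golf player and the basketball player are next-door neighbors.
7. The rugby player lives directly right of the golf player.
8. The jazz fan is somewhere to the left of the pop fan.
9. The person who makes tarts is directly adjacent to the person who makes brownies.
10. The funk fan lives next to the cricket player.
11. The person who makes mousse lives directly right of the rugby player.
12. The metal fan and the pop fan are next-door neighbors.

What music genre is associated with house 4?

Clue 11 places the person who makes mousse in house 5.
From clue 11, the rugby player must be in house 4.
That leaves golf as the sport for house 3.
The only sport still possible for house 5 is cricket.
The pop fan is in house 3 (clue 3).
Clue 6: the basketball player is in house 2.
The funk fan is in house 4 (clue 10).
So house 5 gets country for music genre.
House 1's sport must be lacrosse (nothing else left).
Clue 1 places the person who makes tarts in house 3.
Clue 5: the person who makes cake is in house 4.
The only music genre still possible for house 1 is jazz.
House 2 music genre: only metal fits.
So house 1 gets donuts for dessert.
House 2's dessert must be brownies (nothing else left).
So: house 1 = jazz/donuts/lacrosse, house 2 = metal/brownies/basketball, house 3 = pop/tarts/golf, house 4 = funk/cake/rugby, house 5 = country/mousse/cricket.

funk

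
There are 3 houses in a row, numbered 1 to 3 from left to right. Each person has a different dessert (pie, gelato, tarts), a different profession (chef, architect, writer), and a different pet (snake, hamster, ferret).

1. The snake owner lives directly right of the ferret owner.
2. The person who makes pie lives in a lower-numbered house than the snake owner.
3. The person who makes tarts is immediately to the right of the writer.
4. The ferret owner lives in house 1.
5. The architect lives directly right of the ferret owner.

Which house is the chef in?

3

By clue 4, the ferret owner is in house 1.
By clue 5, the architect is in house 2.
The only profession still possible for house 1 is writer.
House 3's profession must be chef (nothing else left).
The snake owner is in house 2 (clue 1).
Clue 2 places the person who makes pie in house 1.
Clue 3: the person who makes tarts is in house 2.
The only dessert still possible for house 3 is gelato.
House 3's pet must be hamster (nothing else left).
So: house 1 = pie/writer/ferret, house 2 = tarts/architect/snake, house 3 = gelato/chef/hamster.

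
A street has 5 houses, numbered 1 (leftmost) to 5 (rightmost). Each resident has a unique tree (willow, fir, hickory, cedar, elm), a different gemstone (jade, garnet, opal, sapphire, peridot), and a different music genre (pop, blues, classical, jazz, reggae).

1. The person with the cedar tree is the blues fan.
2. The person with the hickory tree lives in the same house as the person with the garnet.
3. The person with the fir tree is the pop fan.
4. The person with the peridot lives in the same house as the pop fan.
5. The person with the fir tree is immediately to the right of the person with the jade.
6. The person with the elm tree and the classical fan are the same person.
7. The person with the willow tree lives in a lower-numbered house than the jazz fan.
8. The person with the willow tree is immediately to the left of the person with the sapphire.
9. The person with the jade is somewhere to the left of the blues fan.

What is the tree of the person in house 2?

The person with the cedar tree is narrowed to house 2 or 3 or 4 or 5; consider each.
Placing it in house 2 and house 3 and house 5 leads to a contradiction, so it's in house 4.
The blues fan is in house 4 (clue 1).
The person with the fir tree is narrowed to house 2 or 3; consider each.
Placing it in house 3 leads to a contradiction, so it's in house 2.
The pop fan is in house 2 (clue 3).
Clue 4 places the person with the peridot in house 2.
Clue 5 places the person with the jade in house 1.
By clue 8, the person with the willow tree is in house 3.
By clue 8, the person with the sapphire is in house 4.
House 1 tree: only elm fits.
House 5's tree must be hickory (nothing else left).
The person with the garnet is in house 5 (clue 2).
The classical fan is in house 1 (clue 6).
From clue 7, the jazz fan must be in house 5.
The only gemstone still possible for house 3 is opal.
House 3's music genre must be reggae (nothing else left).
So: house 1 = elm/jade/classical, house 2 = fir/peridot/pop, house 3 = willow/opal/reggae, house 4 = cedar/sapphire/blues, house 5 = hickory/garnet/jazz.

fir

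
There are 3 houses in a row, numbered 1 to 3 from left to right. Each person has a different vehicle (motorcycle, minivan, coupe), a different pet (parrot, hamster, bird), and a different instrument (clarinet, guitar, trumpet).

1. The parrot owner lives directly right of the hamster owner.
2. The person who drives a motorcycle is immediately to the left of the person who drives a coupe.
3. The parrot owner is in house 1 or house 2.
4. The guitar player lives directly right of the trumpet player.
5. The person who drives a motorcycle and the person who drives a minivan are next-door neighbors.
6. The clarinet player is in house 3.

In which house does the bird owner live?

3

The parrot owner is in house 2 (clue 3).
By clue 6, the clarinet player is in house 3.
House 1 pet: only hamster fits.
The only pet still possible for house 3 is bird.
So house 1 gets trumpet for instrument.
The only instrument still possible for house 2 is guitar.
The person who drives a coupe is narrowed to house 2 or 3; consider each.
Placing it in house 2 leads to a contradiction, so it's in house 3.
The person who drives a motorcycle is in house 2 (clue 2).
The only vehicle still possible for house 1 is minivan.
So: house 1 = minivan/hamster/trumpet, house 2 = motorcycle/parrot/guitar, house 3 = coupe/bird/clarinet.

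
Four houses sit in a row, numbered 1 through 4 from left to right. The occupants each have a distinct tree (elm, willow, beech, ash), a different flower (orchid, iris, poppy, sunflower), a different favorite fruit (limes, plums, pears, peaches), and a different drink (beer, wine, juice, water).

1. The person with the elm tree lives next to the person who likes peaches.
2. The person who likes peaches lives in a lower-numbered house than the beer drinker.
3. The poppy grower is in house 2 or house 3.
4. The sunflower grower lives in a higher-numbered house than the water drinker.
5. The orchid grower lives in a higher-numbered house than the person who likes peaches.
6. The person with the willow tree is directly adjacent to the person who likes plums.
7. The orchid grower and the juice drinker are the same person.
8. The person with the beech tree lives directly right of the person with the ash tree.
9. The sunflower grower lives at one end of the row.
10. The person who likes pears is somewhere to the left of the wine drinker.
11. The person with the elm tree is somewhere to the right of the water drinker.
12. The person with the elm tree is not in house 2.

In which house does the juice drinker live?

Clue 9 places the sunflower grower in house 4.
So house 1 gets iris for flower.
House 1 drink: only water fits.
Clue 5: the orchid grower is in house 3.
Clue 5: the person who likes peaches is in house 2.
By clue 7, the juice drinker is in house 3.
House 2 flower: only poppy fits.
House 2's drink must be wine (nothing else left).
House 4's drink must be beer (nothing else left).
From clue 1, the person with the elm tree must be in house 3.
From clue 10, the person who likes pears must be in house 1.
That leaves ash as the tree for house 1.
Clue 6: the person who likes plums is in house 3.
From clue 8, the person with the beech tree must be in house 2.
House 4 tree: only willow fits.
House 4 favorite fruit: only limes fits.
So: house 1 = ash/iris/pears/water, house 2 = beech/poppy/peaches/wine, house 3 = elm/orchid/plums/juice, house 4 = willow/sunflower/limes/beer.

3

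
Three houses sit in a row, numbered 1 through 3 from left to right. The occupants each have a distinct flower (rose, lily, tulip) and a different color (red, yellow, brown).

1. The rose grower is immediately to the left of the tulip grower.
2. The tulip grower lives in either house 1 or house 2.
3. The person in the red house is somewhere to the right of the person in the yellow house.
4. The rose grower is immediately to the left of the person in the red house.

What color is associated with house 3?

From clue 2, the tulip grower must be in house 2.
House 3's flower must be lily (nothing else left).
From clue 4, the person in the red house must be in house 2.
So house 1 gets rose for flower.
The only color still possible for house 1 is yellow.
So house 3 gets brown for color.
So: house 1 = rose/yellow, house 2 = tulip/red, house 3 = lily/brown.

brown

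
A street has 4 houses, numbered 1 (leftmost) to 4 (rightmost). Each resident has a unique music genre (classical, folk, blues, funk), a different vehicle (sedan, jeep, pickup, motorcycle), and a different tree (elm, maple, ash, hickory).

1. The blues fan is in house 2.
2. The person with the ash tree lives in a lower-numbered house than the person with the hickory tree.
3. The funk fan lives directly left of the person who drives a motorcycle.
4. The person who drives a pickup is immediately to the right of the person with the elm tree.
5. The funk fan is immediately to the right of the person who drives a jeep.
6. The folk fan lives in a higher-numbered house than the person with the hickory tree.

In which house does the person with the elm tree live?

The blues fan is in house 2 (clue 1).
That leaves classical as the music genre for house 1.
House 3 music genre: only funk fits.
House 4's music genre must be folk (nothing else left).
House 4's tree must be maple (nothing else left).
Clue 3: the person who drives a motorcycle is in house 4.
Clue 5: the person who drives a jeep is in house 2.
House 1 vehicle: only sedan fits.
So house 3 gets pickup for vehicle.
Clue 4: the person with the elm tree is in house 2.
That leaves ash as the tree for house 1.
House 3 tree: only hickory fits.
So: house 1 = classical/sedan/ash, house 2 = blues/jeep/elm, house 3 = funk/pickup/hickory, house 4 = folk/motorcycle/maple.

2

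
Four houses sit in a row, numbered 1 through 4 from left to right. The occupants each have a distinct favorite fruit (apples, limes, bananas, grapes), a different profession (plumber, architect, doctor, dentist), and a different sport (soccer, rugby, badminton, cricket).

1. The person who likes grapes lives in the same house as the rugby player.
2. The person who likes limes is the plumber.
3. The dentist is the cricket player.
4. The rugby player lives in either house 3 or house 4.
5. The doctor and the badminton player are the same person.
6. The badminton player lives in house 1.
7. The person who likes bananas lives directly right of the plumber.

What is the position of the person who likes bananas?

3

Clue 6: the badminton player is in house 1.
From clue 5, the doctor must be in house 1.
So house 1 gets apples for favorite fruit.
House 2's favorite fruit must be limes (nothing else left).
From clue 2, the plumber must be in house 2.
Clue 7: the person who likes bananas is in house 3.
So house 4 gets grapes for favorite fruit.
Clue 1 places the rugby player in house 4.
The only sport still possible for house 2 is soccer.
The only sport still possible for house 3 is cricket.
Clue 3 places the dentist in house 3.
House 4 profession: only architect fits.
So: house 1 = apples/doctor/badminton, house 2 = limes/plumber/soccer, house 3 = bananas/dentist/cricket, house 4 = grapes/architect/rugby.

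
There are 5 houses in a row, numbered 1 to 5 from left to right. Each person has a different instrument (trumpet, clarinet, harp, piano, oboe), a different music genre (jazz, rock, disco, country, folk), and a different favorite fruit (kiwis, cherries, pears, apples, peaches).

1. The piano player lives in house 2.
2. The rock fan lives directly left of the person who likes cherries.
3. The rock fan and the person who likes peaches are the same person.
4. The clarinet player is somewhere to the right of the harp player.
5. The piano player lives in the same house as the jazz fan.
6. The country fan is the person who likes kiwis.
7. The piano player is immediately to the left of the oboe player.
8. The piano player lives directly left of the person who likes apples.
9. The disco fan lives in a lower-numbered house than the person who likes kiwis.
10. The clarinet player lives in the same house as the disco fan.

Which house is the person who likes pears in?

From clue 1, the piano player must be in house 2.
From clue 5, the jazz fan must be in house 2.
From clue 7, the oboe player must be in house 3.
From clue 8, the person who likes apples must be in house 3.
House 5 instrument: only trumpet fits.
From clue 4, the harp player must be in house 1.
From clue 10, the disco fan must be in house 4.
The only instrument still possible for house 4 is clarinet.
The only music genre still possible for house 3 is folk.
House 5 music genre: only country fits.
Clue 2 places the person who likes cherries in house 2.
By clue 3, the person who likes peaches is in house 1.
Clue 6 places the person who likes kiwis in house 5.
That leaves rock as the music genre for house 1.
The only favorite fruit still possible for house 4 is pears.
So: house 1 = harp/rock/peaches, house 2 = piano/jazz/cherries, house 3 = oboe/folk/apples, house 4 = clarinet/disco/pears, house 5 = trumpet/country/kiwis.

4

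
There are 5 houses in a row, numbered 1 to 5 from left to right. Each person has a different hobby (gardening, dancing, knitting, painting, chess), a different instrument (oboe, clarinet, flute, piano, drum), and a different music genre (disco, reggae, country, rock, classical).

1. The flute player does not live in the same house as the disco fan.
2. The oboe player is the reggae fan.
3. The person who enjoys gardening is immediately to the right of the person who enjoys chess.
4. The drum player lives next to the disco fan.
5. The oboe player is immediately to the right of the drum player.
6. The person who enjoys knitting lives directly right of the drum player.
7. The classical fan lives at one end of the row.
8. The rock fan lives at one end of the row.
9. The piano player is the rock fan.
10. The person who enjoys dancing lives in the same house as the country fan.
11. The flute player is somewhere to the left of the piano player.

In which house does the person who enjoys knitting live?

Clue 11 places the piano player in house 5.
From clue 9, the rock fan must be in house 5.
That leaves classical as the music genre for house 1.
The person who enjoys dancing is narrowed to house 2 or 3 or 4; consider each.
Placing it in house 2 and house 4 leads to a contradiction, so it's in house 3.
Clue 10 places the country fan in house 3.
The person who enjoys chess is narrowed to house 1 or 4; consider each.
Placing it in house 4 leads to a contradiction, so it's in house 1.
The person who enjoys gardening is in house 2 (clue 3).
The only hobby still possible for house 4 is knitting.
So house 5 gets painting for hobby.
The drum player is in house 3 (clue 6).
By clue 5, the oboe player is in house 4.
By clue 2, the reggae fan is in house 4.
House 2 music genre: only disco fits.
Clue 1 places the flute player in house 1.
So house 2 gets clarinet for instrument.
So: house 1 = chess/flute/classical, house 2 = gardening/clarinet/disco, house 3 = dancing/drum/country, house 4 = knitting/oboe/reggae, house 5 = painting/piano/rock.

4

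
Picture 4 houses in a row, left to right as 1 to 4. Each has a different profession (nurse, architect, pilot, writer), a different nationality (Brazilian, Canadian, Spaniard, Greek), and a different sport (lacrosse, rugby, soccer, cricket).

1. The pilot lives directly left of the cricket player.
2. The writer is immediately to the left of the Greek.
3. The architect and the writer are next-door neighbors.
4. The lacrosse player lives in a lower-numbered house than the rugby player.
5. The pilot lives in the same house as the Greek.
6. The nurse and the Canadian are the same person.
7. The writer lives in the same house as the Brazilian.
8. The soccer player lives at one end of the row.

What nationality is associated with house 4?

Canadian

House 4's profession must be nurse (nothing else left).
The Canadian is in house 4 (clue 6).
The pilot is narrowed to house 2 or 3; consider each.
Placing it in house 2 leads to a contradiction, so it's in house 3.
Clue 1 places the cricket player in house 4.
Clue 5: the Greek is in house 3.
By clue 2, the writer is in house 2.
Clue 3 places the architect in house 1.
By clue 7, the Brazilian is in house 2.
House 1 nationality: only Spaniard fits.
House 1 sport: only soccer fits.
House 3's sport must be rugby (nothing else left).
House 2 sport: only lacrosse fits.
So: house 1 = architect/Spaniard/soccer, house 2 = writer/Brazilian/lacrosse, house 3 = pilot/Greek/rugby, house 4 = nurse/Canadian/cricket.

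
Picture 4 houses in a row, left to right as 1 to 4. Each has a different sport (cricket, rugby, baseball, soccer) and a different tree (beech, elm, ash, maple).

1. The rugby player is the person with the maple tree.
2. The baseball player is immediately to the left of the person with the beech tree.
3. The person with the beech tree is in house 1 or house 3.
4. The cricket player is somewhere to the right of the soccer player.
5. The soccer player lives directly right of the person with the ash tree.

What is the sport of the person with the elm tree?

cricket

From clue 3, the person with the beech tree must be in house 3.
By clue 2, the baseball player is in house 2.
That leaves rugby as the sport for house 1.
So house 3 gets soccer for sport.
The only sport still possible for house 4 is cricket.
Clue 1 places the person with the maple tree in house 1.
From clue 5, the person with the ash tree must be in house 2.
So house 4 gets elm for tree.
So: house 1 = rugby/maple, house 2 = baseball/ash, house 3 = soccer/beech, house 4 = cricket/elm.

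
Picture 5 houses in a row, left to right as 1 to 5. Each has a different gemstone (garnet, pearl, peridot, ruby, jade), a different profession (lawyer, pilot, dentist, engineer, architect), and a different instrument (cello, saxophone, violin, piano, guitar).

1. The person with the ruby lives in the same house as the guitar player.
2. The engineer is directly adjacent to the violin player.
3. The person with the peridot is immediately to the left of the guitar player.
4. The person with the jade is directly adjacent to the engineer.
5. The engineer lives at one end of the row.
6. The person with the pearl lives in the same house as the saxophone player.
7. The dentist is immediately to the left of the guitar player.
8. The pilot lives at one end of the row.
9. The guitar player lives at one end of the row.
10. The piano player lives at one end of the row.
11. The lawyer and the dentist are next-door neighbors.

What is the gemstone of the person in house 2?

Clue 9: the guitar player is in house 5.
From clue 1, the person with the ruby must be in house 5.
From clue 3, the person with the peridot must be in house 4.
By clue 7, the dentist is in house 4.
So house 2 gets jade for gemstone.
House 2's profession must be architect (nothing else left).
House 3's profession must be lawyer (nothing else left).
House 1 instrument: only piano fits.
The engineer is in house 1 (clue 4).
The person with the pearl is in house 3 (clue 6).
Clue 6: the saxophone player is in house 3.
That leaves garnet as the gemstone for house 1.
That leaves pilot as the profession for house 5.
Clue 2: the violin player is in house 2.
The only instrument still possible for house 4 is cello.
So: house 1 = garnet/engineer/piano, house 2 = jade/architect/violin, house 3 = pearl/lawyer/saxophone, house 4 = peridot/dentist/cello, house 5 = ruby/pilot/guitar.

jade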